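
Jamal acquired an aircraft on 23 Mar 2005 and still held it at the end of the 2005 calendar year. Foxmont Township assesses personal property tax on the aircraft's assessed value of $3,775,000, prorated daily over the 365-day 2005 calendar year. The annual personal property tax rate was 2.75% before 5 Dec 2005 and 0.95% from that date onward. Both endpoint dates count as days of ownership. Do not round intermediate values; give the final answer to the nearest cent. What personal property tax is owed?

$75,748.22

23 Mar – 4 Dec 2005: 257 days at 2.75% → $3,775,000 × 2.75% × 257/365 = $73,095.3767
5 Dec – 31 Dec 2005: 27 days at 0.95% → $3,775,000 × 0.95% × 27/365 = $2,652.8425
Total = $75,748.2192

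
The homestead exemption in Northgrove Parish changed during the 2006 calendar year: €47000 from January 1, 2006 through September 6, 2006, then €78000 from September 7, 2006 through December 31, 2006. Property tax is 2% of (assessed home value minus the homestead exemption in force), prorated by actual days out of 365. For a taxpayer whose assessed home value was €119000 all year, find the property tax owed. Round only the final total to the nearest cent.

€1242.96

January 1 – September 6, 2006: 249 days, exemption €47000 → (€119000 − €47000) × 2% × 249/365 = €982.3562
September 7 – December 31, 2006: 116 days, exemption €78000 → (€119000 − €78000) × 2% × 116/365 = €260.6027
Total = €1242.9589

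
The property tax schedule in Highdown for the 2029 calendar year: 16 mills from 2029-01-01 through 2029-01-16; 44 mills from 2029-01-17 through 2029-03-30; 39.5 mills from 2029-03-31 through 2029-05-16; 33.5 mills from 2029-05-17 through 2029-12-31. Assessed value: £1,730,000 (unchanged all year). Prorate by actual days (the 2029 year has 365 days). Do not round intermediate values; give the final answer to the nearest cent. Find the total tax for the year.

2029-01-01 to 2029-01-16: 16 days at 16 mills → £1,730,000 × 1.6% × 16/365 = £1,213.3699
2029-01-17 to 2029-03-30: 73 days at 44 mills → £1,730,000 × 4.4% × 73/365 = £15,224.0000
2029-03-31 to 2029-05-16: 47 days at 39.5 mills → £1,730,000 × 3.95% × 47/365 = £8,799.3014
2029-05-17 to 2029-12-31: 229 days at 33.5 mills → £1,730,000 × 3.35% × 229/365 = £36,360.8082
Total = £61,597.4795

£61,597.48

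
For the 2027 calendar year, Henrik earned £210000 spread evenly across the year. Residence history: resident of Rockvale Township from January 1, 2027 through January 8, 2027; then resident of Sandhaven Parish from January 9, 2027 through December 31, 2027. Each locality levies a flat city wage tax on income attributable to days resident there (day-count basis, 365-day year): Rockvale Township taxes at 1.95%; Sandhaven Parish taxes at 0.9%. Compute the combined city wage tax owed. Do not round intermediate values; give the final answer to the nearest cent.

£1938.33

Rockvale Township, January 1 – January 8, 2027: 8 days → £210000 × 1.95% × 8/365 = £89.7534
Sandhaven Parish, January 9 – December 31, 2027: 357 days → £210000 × 0.9% × 357/365 = £1848.5753
Total = £1938.3288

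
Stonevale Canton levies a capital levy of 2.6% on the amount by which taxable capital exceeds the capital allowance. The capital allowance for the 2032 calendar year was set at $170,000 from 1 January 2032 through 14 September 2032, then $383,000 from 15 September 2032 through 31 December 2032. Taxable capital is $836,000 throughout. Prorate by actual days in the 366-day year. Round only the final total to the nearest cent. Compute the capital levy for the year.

1 January – 14 September 2032: 258 days, exemption $170,000 → ($836,000 − $170,000) × 2.6% × 258/366 = $12,206.3607
15 September – 31 December 2032: 108 days, exemption $383,000 → ($836,000 − $383,000) × 2.6% × 108/366 = $3,475.4754
Total = $15,681.8361

$15,681.84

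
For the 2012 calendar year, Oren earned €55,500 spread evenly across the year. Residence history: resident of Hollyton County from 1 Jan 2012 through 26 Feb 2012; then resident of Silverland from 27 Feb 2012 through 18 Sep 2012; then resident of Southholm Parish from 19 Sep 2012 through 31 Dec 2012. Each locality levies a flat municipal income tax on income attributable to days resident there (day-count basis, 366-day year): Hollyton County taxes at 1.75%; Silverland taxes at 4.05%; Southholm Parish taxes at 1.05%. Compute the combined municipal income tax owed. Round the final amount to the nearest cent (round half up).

Hollyton County, 1 Jan – 26 Feb 2012: 57 days → €55,500 × 1.75% × 57/366 = €151.2602
Silverland, 27 Feb – 18 Sep 2012: 205 days → €55,500 × 4.05% × 205/366 = €1,258.9857
Southholm Parish, 19 Sep – 31 Dec 2012: 104 days → €55,500 × 1.05% × 104/366 = €165.5902
Total = €1,575.8361

€1,575.84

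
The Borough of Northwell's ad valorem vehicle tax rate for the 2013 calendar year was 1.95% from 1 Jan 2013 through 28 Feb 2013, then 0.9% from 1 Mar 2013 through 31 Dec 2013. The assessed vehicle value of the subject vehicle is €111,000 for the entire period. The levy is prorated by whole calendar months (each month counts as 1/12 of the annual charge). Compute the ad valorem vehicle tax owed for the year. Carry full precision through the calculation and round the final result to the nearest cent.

€1,193.25

1 Jan – 28 Feb 2013: 2 months at 1.95% → €111,000 × 1.95% × 2/12 = €360.7500
1 Mar – 31 Dec 2013: 10 months at 0.9% → €111,000 × 0.9% × 10/12 = €832.5000
Total = €1,193.2500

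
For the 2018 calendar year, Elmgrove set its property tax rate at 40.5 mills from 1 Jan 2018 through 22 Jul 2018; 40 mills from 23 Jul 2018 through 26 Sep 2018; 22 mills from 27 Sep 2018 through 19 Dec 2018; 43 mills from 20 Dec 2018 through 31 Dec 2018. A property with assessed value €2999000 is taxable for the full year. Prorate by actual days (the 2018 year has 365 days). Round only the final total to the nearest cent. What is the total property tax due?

€108666.51

1 Jan – 22 Jul 2018: 203 days at 40.5 mills → €2999000 × 4.05% × 203/365 = €67551.4479
23 Jul – 26 Sep 2018: 66 days at 40 mills → €2999000 × 4% × 66/365 = €21691.3973
27 Sep – 19 Dec 2018: 84 days at 22 mills → €2999000 × 2.2% × 84/365 = €15183.9781
20 Dec – 31 Dec 2018: 12 days at 43 mills → €2999000 × 4.3% × 12/365 = €4239.6822
Total = €108666.5055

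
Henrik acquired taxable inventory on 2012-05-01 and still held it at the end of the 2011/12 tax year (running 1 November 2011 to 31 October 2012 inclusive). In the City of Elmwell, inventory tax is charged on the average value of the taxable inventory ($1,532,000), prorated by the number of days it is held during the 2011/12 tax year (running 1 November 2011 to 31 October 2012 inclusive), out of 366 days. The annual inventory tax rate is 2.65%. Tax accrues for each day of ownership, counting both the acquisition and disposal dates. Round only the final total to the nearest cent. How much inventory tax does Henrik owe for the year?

Days held (2012-05-01 to 2012-10-31): 184 out of 366
Tax = $1,532,000 × 2.65% × 184/366 = $20,409.9235

$20,409.92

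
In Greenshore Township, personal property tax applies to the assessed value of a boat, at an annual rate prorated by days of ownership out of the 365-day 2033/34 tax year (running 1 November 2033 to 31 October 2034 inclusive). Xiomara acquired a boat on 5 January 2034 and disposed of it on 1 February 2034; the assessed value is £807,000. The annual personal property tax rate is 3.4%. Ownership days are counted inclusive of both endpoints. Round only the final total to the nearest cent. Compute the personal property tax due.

£2,104.83

Days held (5 January – 1 February 2034): 28 out of 365
Tax = £807,000 × 3.4% × 28/365 = £2,104.8329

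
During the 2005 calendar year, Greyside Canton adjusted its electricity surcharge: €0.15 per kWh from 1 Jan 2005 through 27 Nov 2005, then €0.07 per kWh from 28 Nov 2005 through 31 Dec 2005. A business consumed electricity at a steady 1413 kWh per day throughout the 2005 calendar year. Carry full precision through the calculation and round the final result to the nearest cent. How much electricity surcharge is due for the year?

1 Jan – 27 Nov 2005: 331 days × 1413 kWh/day = 467,703 kWh at €0.15/kWh → €70155.45
28 Nov – 31 Dec 2005: 34 days × 1413 kWh/day = 48,042 kWh at €0.07/kWh → €3362.94

€73518.39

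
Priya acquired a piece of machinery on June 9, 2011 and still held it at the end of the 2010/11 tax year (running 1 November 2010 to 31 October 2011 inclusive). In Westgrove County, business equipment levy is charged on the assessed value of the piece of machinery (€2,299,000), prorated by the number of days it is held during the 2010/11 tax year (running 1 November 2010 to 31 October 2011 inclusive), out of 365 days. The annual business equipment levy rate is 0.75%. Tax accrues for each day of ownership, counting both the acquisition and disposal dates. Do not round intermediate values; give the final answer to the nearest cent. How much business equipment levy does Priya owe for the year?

Days held (June 9 – October 31, 2011): 145 out of 365
Tax = €2,299,000 × 0.75% × 145/365 = €6,849.7603

€6,849.76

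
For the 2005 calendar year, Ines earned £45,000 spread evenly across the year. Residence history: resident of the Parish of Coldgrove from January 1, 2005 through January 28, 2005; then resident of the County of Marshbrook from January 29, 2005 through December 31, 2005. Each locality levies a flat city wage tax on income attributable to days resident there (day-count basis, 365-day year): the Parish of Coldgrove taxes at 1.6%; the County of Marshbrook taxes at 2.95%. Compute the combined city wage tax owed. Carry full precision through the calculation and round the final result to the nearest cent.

£1,280.90

The Parish of Coldgrove, January 1 – January 28, 2005: 28 days → £45,000 × 1.6% × 28/365 = £55.2329
The County of Marshbrook, January 29 – December 31, 2005: 337 days → £45,000 × 2.95% × 337/365 = £1,225.6644
Total = £1,280.8973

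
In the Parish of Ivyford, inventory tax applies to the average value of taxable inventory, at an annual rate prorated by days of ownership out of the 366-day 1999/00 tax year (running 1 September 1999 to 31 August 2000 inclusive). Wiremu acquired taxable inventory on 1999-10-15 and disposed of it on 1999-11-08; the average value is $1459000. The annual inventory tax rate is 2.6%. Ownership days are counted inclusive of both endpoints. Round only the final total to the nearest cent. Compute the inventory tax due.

$2591.12

Days held (1999-10-15 to 1999-11-08): 25 out of 366
Tax = $1459000 × 2.6% × 25/366 = $2591.1202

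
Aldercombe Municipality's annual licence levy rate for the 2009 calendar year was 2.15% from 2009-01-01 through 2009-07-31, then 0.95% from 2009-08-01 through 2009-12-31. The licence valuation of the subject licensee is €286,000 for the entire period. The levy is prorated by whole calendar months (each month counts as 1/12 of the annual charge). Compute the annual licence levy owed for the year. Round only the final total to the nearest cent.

€4,719.00

2009-01-01 to 2009-07-31: 7 months at 2.15% → €286,000 × 2.15% × 7/12 = €3,586.9167
2009-08-01 to 2009-12-31: 5 months at 0.95% → €286,000 × 0.95% × 5/12 = €1,132.0833
Total = €4,719.0000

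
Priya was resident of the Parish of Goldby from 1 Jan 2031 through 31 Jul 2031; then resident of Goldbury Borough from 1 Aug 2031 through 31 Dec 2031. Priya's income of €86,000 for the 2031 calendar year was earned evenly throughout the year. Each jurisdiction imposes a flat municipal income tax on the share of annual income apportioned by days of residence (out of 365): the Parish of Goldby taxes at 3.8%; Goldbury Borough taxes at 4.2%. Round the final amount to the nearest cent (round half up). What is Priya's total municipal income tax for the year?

The Parish of Goldby, 1 Jan – 31 Jul 2031: 212 days → €86,000 × 3.8% × 212/365 = €1,898.1260
Goldbury Borough, 1 Aug – 31 Dec 2031: 153 days → €86,000 × 4.2% × 153/365 = €1,514.0712
Total = €3,412.1973

€3,412.20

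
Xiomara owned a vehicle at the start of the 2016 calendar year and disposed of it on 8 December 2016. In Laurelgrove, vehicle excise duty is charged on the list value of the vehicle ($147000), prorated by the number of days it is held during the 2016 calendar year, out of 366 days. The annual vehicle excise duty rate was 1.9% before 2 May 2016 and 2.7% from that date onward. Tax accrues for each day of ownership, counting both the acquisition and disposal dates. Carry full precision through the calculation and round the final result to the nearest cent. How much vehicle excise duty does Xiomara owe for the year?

1 January – 1 May 2016: 122 days at 1.9% → $147000 × 1.9% × 122/366 = $931.0000
2 May – 8 December 2016: 221 days at 2.7% → $147000 × 2.7% × 221/366 = $2396.5820
Total = $3327.5820

$3327.58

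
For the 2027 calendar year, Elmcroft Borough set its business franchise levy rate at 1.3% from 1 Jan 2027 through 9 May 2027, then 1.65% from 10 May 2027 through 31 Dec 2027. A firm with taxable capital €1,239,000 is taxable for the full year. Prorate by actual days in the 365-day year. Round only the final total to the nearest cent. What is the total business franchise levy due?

1 Jan – 9 May 2027: 129 days at 1.3% → €1,239,000 × 1.3% × 129/365 = €5,692.6110
10 May – 31 Dec 2027: 236 days at 1.65% → €1,239,000 × 1.65% × 236/365 = €13,218.2630
Total = €18,910.8740

€18,910.87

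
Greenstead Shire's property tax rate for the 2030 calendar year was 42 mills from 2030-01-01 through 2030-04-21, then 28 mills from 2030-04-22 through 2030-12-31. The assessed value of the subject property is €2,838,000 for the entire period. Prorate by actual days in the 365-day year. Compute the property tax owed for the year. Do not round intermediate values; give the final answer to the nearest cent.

€91,546.88

2030-01-01 to 2030-04-21: 111 days at 42 mills → €2,838,000 × 4.2% × 111/365 = €36,248.6466
2030-04-22 to 2030-12-31: 254 days at 28 mills → €2,838,000 × 2.8% × 254/365 = €55,298.2356
Total = €91,546.8822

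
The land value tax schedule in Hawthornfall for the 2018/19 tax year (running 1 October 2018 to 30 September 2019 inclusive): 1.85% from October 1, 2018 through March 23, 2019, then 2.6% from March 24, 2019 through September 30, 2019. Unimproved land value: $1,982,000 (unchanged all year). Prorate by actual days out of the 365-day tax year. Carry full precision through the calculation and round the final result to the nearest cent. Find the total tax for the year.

October 1, 2018 – March 23, 2019: 174 days at 1.85% → $1,982,000 × 1.85% × 174/365 = $17,479.6110
March 24 – September 30, 2019: 191 days at 2.6% → $1,982,000 × 2.6% × 191/365 = $26,966.0603
Total = $44,445.6712

$44,445.67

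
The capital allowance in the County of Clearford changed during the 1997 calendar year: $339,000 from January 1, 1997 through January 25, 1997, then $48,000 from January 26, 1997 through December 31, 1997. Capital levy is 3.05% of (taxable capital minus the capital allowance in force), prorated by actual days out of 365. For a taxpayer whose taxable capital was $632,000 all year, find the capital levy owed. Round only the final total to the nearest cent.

January 1 – January 25, 1997: 25 days, exemption $339,000 → ($632,000 − $339,000) × 3.05% × 25/365 = $612.0890
January 26 – December 31, 1997: 340 days, exemption $48,000 → ($632,000 − $48,000) × 3.05% × 340/365 = $16,592.0000
Total = $17,204.0890

$17,204.09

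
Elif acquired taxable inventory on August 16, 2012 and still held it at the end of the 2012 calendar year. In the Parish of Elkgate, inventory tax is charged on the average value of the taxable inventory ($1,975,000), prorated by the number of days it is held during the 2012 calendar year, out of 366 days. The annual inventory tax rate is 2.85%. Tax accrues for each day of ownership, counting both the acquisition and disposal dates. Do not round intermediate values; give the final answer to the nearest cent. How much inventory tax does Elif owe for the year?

Days held (August 16 – December 31, 2012): 138 out of 366
Tax = $1,975,000 × 2.85% × 138/366 = $21,223.1557

$21,223.16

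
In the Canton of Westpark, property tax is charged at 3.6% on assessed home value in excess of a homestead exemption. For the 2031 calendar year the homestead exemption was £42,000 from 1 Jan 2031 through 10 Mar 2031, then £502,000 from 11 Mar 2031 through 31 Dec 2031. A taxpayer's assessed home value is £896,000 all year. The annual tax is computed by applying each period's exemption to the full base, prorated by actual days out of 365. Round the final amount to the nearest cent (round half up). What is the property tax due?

1 Jan – 10 Mar 2031: 69 days, exemption £42,000 → (£896,000 − £42,000) × 3.6% × 69/365 = £5,811.8795
11 Mar – 31 Dec 2031: 296 days, exemption £502,000 → (£896,000 − £502,000) × 3.6% × 296/365 = £11,502.6411
Total = £17,314.5205

£17,314.52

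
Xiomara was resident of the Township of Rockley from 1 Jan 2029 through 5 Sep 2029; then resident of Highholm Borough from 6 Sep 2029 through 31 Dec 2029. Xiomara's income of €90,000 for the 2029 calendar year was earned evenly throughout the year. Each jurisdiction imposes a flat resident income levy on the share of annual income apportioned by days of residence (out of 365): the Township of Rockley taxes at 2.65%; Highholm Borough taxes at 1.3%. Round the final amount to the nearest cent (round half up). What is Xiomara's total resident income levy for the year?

€1,995.53

The Township of Rockley, 1 Jan – 5 Sep 2029: 248 days → €90,000 × 2.65% × 248/365 = €1,620.4932
Highholm Borough, 6 Sep – 31 Dec 2029: 117 days → €90,000 × 1.3% × 117/365 = €375.0411
Total = €1,995.5342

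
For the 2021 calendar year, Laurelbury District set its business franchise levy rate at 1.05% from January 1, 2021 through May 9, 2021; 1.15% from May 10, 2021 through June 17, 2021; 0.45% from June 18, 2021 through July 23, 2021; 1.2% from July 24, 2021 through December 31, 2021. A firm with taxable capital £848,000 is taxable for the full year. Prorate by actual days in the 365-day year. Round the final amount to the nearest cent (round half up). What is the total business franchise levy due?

£9,053.85

January 1 – May 9, 2021: 129 days at 1.05% → £848,000 × 1.05% × 129/365 = £3,146.8932
May 10 – June 17, 2021: 39 days at 1.15% → £848,000 × 1.15% × 39/365 = £1,041.9945
June 18 – July 23, 2021: 36 days at 0.45% → £848,000 × 0.45% × 36/365 = £376.3726
July 24 – December 31, 2021: 161 days at 1.2% → £848,000 × 1.2% × 161/365 = £4,488.5918
Total = £9,053.8521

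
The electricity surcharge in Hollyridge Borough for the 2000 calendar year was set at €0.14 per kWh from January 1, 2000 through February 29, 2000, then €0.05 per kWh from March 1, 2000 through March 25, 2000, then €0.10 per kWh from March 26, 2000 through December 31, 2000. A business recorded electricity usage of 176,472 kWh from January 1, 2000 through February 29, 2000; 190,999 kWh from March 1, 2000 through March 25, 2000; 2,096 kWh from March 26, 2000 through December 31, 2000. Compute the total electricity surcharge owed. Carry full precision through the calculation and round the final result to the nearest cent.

€34,465.63

January 1 – February 29, 2000: 176,472 kWh at €0.14/kWh → €24,706.08
March 1 – March 25, 2000: 190,999 kWh at €0.05/kWh → €9,549.95
March 26 – December 31, 2000: 2,096 kWh at €0.10/kWh → €209.60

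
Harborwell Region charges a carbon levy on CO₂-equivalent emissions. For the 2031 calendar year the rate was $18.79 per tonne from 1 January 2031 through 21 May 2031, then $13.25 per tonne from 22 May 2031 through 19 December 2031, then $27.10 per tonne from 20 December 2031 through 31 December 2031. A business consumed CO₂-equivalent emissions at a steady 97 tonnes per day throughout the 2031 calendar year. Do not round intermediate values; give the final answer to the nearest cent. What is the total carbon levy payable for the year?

1 January – 21 May 2031: 141 days × 97 tonnes/day = 13,677 tonnes at $18.79/tonne → $256990.83
22 May – 19 December 2031: 212 days × 97 tonnes/day = 20,564 tonnes at $13.25/tonne → $272473.00
20 December – 31 December 2031: 12 days × 97 tonnes/day = 1,164 tonnes at $27.10/tonne → $31544.40

$561008.23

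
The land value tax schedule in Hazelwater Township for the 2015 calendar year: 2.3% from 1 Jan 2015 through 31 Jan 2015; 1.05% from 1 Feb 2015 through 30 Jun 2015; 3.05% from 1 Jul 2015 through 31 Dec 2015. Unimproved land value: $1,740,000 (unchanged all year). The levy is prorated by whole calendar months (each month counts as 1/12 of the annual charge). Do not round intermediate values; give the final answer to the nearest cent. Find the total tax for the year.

1 Jan – 31 Jan 2015: 1 month at 2.3% → $1,740,000 × 2.3% × 1/12 = $3,335.0000
1 Feb – 30 Jun 2015: 5 months at 1.05% → $1,740,000 × 1.05% × 5/12 = $7,612.5000
1 Jul – 31 Dec 2015: 6 months at 3.05% → $1,740,000 × 3.05% × 6/12 = $26,535.0000
Total = $37,482.5000

$37,482.50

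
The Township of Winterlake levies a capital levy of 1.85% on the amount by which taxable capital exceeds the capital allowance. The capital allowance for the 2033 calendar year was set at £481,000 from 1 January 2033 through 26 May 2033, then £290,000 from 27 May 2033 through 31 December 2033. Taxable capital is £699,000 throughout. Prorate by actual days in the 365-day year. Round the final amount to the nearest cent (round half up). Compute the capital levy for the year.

£6,153.10

1 January – 26 May 2033: 146 days, exemption £481,000 → (£699,000 − £481,000) × 1.85% × 146/365 = £1,613.2000
27 May – 31 December 2033: 219 days, exemption £290,000 → (£699,000 − £290,000) × 1.85% × 219/365 = £4,539.9000
Total = £6,153.1000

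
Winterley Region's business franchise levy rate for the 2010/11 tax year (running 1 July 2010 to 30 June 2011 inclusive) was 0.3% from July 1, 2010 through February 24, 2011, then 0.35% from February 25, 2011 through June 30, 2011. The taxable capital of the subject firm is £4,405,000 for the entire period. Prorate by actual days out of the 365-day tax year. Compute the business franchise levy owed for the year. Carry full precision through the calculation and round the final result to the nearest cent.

£13,975.32

July 1, 2010 – February 24, 2011: 239 days at 0.3% → £4,405,000 × 0.3% × 239/365 = £8,653.1096
February 25 – June 30, 2011: 126 days at 0.35% → £4,405,000 × 0.35% × 126/365 = £5,322.2055
Total = £13,975.3151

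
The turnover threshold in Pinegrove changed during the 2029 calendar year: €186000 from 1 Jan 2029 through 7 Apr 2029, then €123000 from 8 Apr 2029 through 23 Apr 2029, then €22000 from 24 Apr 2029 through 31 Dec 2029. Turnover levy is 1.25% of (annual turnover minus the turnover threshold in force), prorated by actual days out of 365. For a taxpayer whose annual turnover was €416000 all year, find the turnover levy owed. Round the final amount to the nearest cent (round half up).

€4324.86

1 Jan – 7 Apr 2029: 97 days, exemption €186000 → (€416000 − €186000) × 1.25% × 97/365 = €764.0411
8 Apr – 23 Apr 2029: 16 days, exemption €123000 → (€416000 − €123000) × 1.25% × 16/365 = €160.5479
24 Apr – 31 Dec 2029: 252 days, exemption €22000 → (€416000 − €22000) × 1.25% × 252/365 = €3400.2740
Total = €4324.8630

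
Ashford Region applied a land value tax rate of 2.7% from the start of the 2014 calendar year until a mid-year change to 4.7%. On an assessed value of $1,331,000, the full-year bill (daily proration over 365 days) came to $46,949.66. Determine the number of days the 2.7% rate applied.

Let d = days at the first rate; then 365 − d days at the second rate.
$1,331,000 × [2.7%·d + 4.7%·(365−d)] / 365 = $46,949.66
Solving gives d = 214, so the new rate took effect on 3 Aug 2014.

214 days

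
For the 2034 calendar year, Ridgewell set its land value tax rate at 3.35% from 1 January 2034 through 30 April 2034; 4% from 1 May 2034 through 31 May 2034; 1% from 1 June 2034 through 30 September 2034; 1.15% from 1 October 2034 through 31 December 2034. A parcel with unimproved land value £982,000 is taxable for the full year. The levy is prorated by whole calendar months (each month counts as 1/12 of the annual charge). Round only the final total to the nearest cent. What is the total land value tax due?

£20,335.58

1 January – 30 April 2034: 4 months at 3.35% → £982,000 × 3.35% × 4/12 = £10,965.6667
1 May – 31 May 2034: 1 month at 4% → £982,000 × 4% × 1/12 = £3,273.3333
1 June – 30 September 2034: 4 months at 1% → £982,000 × 1% × 4/12 = £3,273.3333
1 October – 31 December 2034: 3 months at 1.15% → £982,000 × 1.15% × 3/12 = £2,823.2500
Total = £20,335.5833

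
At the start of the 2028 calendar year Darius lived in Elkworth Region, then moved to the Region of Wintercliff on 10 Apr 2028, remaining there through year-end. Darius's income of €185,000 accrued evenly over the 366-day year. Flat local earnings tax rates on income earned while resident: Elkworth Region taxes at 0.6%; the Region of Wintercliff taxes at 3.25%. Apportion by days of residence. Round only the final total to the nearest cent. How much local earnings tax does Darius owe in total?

€4,673.02

Elkworth Region, 1 Jan – 9 Apr 2028: 100 days → €185,000 × 0.6% × 100/366 = €303.2787
The Region of Wintercliff, 10 Apr – 31 Dec 2028: 266 days → €185,000 × 3.25% × 266/366 = €4,369.7404
Total = €4,673.0191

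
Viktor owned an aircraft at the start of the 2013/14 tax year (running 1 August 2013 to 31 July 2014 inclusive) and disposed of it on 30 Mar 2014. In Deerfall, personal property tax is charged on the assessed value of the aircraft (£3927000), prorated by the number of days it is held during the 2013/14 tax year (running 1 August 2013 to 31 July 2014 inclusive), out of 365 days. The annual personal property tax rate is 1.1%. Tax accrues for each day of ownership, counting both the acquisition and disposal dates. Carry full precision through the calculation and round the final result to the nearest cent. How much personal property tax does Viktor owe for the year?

Days held (1 Aug 2013 – 30 Mar 2014): 242 out of 365
Tax = £3927000 × 1.1% × 242/365 = £28640.2027

£28640.20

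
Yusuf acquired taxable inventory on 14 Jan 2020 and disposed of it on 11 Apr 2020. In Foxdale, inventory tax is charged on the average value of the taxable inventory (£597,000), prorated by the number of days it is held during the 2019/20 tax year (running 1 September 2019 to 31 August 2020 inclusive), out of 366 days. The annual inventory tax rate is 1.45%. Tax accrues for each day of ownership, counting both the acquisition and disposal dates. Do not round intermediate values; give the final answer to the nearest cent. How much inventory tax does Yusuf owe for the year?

Days held (14 Jan – 11 Apr 2020): 89 out of 366
Tax = £597,000 × 1.45% × 89/366 = £2,104.9959

£2,105.00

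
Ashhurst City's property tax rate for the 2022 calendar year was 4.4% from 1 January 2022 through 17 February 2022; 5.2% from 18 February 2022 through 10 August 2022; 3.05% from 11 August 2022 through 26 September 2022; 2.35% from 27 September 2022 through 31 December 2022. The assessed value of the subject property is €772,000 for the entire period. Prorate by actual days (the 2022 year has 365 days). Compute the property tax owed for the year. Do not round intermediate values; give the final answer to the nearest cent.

€31,407.71

1 January – 17 February 2022: 48 days at 4.4% → €772,000 × 4.4% × 48/365 = €4,467.0247
18 February – 10 August 2022: 174 days at 5.2% → €772,000 × 5.2% × 174/365 = €19,137.1397
11 August – 26 September 2022: 47 days at 3.05% → €772,000 × 3.05% × 47/365 = €3,031.9507
27 September – 31 December 2022: 96 days at 2.35% → €772,000 × 2.35% × 96/365 = €4,771.5945
Total = €31,407.7096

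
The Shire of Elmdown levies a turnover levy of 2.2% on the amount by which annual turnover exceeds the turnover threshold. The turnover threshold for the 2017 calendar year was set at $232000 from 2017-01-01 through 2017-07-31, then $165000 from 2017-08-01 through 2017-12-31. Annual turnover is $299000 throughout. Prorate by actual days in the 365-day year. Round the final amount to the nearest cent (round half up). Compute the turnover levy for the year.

2017-01-01 to 2017-07-31: 212 days, exemption $232000 → ($299000 − $232000) × 2.2% × 212/365 = $856.1315
2017-08-01 to 2017-12-31: 153 days, exemption $165000 → ($299000 − $165000) × 2.2% × 153/365 = $1235.7370
Total = $2091.8685

$2091.87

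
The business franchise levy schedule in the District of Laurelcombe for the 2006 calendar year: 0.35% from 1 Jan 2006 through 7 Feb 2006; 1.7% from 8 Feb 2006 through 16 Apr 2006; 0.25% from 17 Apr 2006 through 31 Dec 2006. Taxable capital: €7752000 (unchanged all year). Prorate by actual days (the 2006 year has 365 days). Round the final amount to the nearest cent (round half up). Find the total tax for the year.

€41128.08

1 Jan – 7 Feb 2006: 38 days at 0.35% → €7752000 × 0.35% × 38/365 = €2824.7014
8 Feb – 16 Apr 2006: 68 days at 1.7% → €7752000 × 1.7% × 68/365 = €24551.5397
17 Apr – 31 Dec 2006: 259 days at 0.25% → €7752000 × 0.25% × 259/365 = €13751.8356
Total = €41128.0767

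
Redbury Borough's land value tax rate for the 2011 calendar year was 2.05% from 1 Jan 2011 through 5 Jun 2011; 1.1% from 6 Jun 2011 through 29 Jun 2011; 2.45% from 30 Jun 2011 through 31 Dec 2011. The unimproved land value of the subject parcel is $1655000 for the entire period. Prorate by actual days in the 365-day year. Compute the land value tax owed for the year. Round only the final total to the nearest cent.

1 Jan – 5 Jun 2011: 156 days at 2.05% → $1655000 × 2.05% × 156/365 = $14500.5205
6 Jun – 29 Jun 2011: 24 days at 1.1% → $1655000 × 1.1% × 24/365 = $1197.0411
30 Jun – 31 Dec 2011: 185 days at 2.45% → $1655000 × 2.45% × 185/365 = $20551.4726
Total = $36249.0342

$36249.03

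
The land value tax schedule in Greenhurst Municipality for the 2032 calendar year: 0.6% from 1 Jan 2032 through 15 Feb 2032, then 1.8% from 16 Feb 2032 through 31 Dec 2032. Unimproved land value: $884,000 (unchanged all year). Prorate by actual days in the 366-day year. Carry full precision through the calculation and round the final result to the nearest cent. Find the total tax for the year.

1 Jan – 15 Feb 2032: 46 days at 0.6% → $884,000 × 0.6% × 46/366 = $666.6230
16 Feb – 31 Dec 2032: 320 days at 1.8% → $884,000 × 1.8% × 320/366 = $13,912.1311
Total = $14,578.7541

$14,578.75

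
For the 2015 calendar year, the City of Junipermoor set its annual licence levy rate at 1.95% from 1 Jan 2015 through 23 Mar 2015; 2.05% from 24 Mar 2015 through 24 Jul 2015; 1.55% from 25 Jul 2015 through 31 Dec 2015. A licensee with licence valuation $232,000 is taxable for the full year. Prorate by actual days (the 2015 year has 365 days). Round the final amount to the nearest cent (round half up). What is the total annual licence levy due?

1 Jan – 23 Mar 2015: 82 days at 1.95% → $232,000 × 1.95% × 82/365 = $1,016.3507
24 Mar – 24 Jul 2015: 123 days at 2.05% → $232,000 × 2.05% × 123/365 = $1,602.7068
25 Jul – 31 Dec 2015: 160 days at 1.55% → $232,000 × 1.55% × 160/365 = $1,576.3288
Total = $4,195.3863

$4,195.39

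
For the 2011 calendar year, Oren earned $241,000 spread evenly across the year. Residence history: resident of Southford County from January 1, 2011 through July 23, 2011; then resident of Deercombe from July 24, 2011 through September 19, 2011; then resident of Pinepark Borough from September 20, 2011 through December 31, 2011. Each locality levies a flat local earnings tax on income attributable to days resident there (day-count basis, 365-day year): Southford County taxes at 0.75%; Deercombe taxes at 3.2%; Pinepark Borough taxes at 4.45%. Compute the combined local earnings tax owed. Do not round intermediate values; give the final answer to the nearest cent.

$5,262.05

Southford County, January 1 – July 23, 2011: 204 days → $241,000 × 0.75% × 204/365 = $1,010.2192
Deercombe, July 24 – September 19, 2011: 58 days → $241,000 × 3.2% × 58/365 = $1,225.4685
Pinepark Borough, September 20 – December 31, 2011: 103 days → $241,000 × 4.45% × 103/365 = $3,026.3658
Total = $5,262.0534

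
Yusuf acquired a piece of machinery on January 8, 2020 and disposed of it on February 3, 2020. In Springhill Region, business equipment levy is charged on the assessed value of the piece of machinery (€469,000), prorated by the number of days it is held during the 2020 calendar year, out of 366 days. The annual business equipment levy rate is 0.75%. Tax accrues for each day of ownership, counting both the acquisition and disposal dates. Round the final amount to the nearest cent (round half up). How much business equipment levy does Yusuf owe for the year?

€259.49

Days held (January 8 – February 3, 2020): 27 out of 366
Tax = €469,000 × 0.75% × 27/366 = €259.4877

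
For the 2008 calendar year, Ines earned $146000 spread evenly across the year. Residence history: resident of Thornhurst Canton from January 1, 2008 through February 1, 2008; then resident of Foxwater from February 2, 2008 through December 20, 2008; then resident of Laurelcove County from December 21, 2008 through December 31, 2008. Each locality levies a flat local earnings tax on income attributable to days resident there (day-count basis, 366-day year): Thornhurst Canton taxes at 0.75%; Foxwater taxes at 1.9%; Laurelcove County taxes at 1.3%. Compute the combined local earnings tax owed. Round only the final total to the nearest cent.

$2600.87

Thornhurst Canton, January 1 – February 1, 2008: 32 days → $146000 × 0.75% × 32/366 = $95.7377
Foxwater, February 2 – December 20, 2008: 323 days → $146000 × 1.9% × 323/366 = $2448.0929
Laurelcove County, December 21 – December 31, 2008: 11 days → $146000 × 1.3% × 11/366 = $57.0437
Total = $2600.8743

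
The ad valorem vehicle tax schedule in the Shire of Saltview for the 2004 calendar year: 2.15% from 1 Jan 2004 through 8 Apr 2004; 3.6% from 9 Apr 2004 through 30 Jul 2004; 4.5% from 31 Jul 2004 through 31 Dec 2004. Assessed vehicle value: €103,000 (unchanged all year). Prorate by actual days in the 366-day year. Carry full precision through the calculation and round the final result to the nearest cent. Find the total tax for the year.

€3,694.07

1 Jan – 8 Apr 2004: 99 days at 2.15% → €103,000 × 2.15% × 99/366 = €599.0041
9 Apr – 30 Jul 2004: 113 days at 3.6% → €103,000 × 3.6% × 113/366 = €1,144.8197
31 Jul – 31 Dec 2004: 154 days at 4.5% → €103,000 × 4.5% × 154/366 = €1,950.2459
Total = €3,694.0697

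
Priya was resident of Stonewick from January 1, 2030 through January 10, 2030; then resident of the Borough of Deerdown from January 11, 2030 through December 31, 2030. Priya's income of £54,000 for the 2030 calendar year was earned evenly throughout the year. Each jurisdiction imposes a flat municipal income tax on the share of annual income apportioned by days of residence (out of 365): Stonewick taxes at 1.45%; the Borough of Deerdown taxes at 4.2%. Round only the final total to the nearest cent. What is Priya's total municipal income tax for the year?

Stonewick, January 1 – January 10, 2030: 10 days → £54,000 × 1.45% × 10/365 = £21.4521
The Borough of Deerdown, January 11 – December 31, 2030: 355 days → £54,000 × 4.2% × 355/365 = £2,205.8630
Total = £2,227.3151

£2,227.32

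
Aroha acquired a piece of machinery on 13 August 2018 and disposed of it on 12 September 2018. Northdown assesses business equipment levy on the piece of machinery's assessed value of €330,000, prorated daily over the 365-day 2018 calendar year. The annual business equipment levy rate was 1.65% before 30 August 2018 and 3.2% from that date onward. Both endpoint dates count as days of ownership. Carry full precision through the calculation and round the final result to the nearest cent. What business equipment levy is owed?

€658.64

13 August – 29 August 2018: 17 days at 1.65% → €330,000 × 1.65% × 17/365 = €253.6027
30 August – 12 September 2018: 14 days at 3.2% → €330,000 × 3.2% × 14/365 = €405.0411
Total = €658.6438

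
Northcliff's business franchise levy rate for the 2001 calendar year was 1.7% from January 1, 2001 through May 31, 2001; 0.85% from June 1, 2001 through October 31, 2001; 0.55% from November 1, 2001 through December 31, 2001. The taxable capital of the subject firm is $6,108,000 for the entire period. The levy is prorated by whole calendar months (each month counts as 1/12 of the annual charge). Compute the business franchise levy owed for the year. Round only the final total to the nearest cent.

$70,496.50

January 1 – May 31, 2001: 5 months at 1.7% → $6,108,000 × 1.7% × 5/12 = $43,265.0000
June 1 – October 31, 2001: 5 months at 0.85% → $6,108,000 × 0.85% × 5/12 = $21,632.5000
November 1 – December 31, 2001: 2 months at 0.55% → $6,108,000 × 0.55% × 2/12 = $5,599.0000
Total = $70,496.5000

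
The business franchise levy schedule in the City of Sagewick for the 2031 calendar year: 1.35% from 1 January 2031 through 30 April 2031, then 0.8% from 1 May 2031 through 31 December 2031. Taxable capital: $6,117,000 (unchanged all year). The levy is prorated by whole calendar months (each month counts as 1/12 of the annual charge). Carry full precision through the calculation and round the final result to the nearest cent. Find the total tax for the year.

$60,150.50

1 January – 30 April 2031: 4 months at 1.35% → $6,117,000 × 1.35% × 4/12 = $27,526.5000
1 May – 31 December 2031: 8 months at 0.8% → $6,117,000 × 0.8% × 8/12 = $32,624.0000
Total = $60,150.5000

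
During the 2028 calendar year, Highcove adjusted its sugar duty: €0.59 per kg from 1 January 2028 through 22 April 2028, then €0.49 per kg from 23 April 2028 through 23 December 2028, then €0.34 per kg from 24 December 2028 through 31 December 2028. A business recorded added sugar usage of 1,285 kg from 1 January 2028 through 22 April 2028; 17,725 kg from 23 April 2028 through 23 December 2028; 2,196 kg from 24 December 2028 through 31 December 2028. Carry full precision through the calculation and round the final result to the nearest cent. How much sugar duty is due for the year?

1 January – 22 April 2028: 1,285 kg at €0.59/kg → €758.15
23 April – 23 December 2028: 17,725 kg at €0.49/kg → €8,685.25
24 December – 31 December 2028: 2,196 kg at €0.34/kg → €746.64

€10,190.04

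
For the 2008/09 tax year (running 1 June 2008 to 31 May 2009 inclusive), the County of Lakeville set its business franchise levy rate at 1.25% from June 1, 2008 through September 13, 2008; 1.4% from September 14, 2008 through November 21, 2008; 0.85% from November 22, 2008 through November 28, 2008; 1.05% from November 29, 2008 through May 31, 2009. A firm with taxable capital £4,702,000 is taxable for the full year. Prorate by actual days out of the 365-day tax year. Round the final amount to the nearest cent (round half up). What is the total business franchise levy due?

June 1 – September 13, 2008: 105 days at 1.25% → £4,702,000 × 1.25% × 105/365 = £16,907.8767
September 14 – November 21, 2008: 69 days at 1.4% → £4,702,000 × 1.4% × 69/365 = £12,444.1973
November 22 – November 28, 2008: 7 days at 0.85% → £4,702,000 × 0.85% × 7/365 = £766.4904
November 29, 2008 – May 31, 2009: 184 days at 1.05% → £4,702,000 × 1.05% × 184/365 = £24,888.3945
Total = £55,006.9589

£55,006.96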